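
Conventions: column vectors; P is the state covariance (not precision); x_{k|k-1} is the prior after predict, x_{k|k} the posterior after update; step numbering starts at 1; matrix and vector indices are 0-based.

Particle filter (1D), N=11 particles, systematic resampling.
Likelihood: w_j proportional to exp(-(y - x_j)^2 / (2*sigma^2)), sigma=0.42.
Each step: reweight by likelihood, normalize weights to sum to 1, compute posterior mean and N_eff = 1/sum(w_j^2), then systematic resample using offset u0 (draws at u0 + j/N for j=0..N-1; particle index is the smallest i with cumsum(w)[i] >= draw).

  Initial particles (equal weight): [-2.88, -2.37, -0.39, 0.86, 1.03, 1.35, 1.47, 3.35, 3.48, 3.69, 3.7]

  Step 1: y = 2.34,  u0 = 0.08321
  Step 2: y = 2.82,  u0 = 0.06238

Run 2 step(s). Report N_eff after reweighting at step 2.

step 1: w=[0.0000, 0.0000, 0.0000, 0.0072, 0.0275, 0.2216, 0.4171, 0.1978, 0.0896, 0.0203, 0.0188]  mean=2.0661  Neff=3.6787  idx=[5, 5, 6, 6, 6, 6, 6, 7, 7, 8, 10]
step 2: w=[0.0016, 0.0016, 0.0043, 0.0043, 0.0043, 0.0043, 0.0043, 0.3373, 0.3373, 0.2175, 0.0833]  mean=3.3608  Neff=3.5477  idx=[7, 7, 7, 7, 8, 8, 8, 8, 9, 9, 10]

N_eff = 3.5477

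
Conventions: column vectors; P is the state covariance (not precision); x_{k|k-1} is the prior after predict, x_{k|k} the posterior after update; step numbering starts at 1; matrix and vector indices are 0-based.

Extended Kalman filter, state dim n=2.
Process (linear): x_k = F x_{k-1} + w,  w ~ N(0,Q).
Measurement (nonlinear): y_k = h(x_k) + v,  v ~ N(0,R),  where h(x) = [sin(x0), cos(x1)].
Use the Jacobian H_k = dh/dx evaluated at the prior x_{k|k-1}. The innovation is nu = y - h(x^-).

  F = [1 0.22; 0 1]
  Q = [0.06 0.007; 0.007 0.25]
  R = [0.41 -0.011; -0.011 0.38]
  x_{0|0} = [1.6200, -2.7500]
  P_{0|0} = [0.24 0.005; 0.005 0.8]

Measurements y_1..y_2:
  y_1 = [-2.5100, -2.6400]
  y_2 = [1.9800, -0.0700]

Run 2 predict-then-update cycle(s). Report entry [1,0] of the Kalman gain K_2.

step 1: x^-=[1.0150, -2.7500]  P^-=[0.3409 0.1880; 0.1880 1.0500]  H_jac=[0.5276 0.0000; 0.0000 0.3817]  S=[0.5049 0.0269; 0.0269 0.5329]  K=[0.3500 0.1170; 0.1569 0.7440]  nu=[-3.3595, -1.7157]  x^+=[-0.3617, -4.5536]  P^+=[0.2696 0.1064; 0.1064 0.7363]
step 2: x^-=[-1.3634, -4.5536]  P^-=[0.4120 0.2754; 0.2754 0.9863]  H_jac=[0.2059 0.0000; 0.0000 -0.9874]  S=[0.4275 -0.0670; -0.0670 1.3416]  K=[0.1680 -0.1943; 0.0190 -0.7249]  nu=[2.9586, 0.0882]  x^+=[-0.8836, -4.5612]  P^+=[0.3449 0.0766; 0.0766 0.2792]

K[1,0] = 0.0190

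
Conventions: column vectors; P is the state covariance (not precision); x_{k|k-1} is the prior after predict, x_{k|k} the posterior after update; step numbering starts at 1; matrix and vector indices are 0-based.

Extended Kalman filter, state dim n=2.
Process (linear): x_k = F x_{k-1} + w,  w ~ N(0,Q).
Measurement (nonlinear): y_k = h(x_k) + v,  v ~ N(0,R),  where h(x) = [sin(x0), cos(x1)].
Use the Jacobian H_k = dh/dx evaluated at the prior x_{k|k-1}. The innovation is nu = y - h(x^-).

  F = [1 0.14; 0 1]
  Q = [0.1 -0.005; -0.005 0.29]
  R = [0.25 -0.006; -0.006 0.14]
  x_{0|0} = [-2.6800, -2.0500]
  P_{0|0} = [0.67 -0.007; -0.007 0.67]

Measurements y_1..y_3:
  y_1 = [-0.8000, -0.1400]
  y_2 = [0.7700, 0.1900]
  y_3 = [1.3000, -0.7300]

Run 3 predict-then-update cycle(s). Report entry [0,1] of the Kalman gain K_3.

K[0,1] = 0.0102

step 1: x^-=[-2.9670, -2.0500]  P^-=[0.7812 0.0818; 0.0818 0.9600]  H_jac=[-0.9848 0.0000; 0.0000 0.8874]  S=[1.0076 -0.0775; -0.0775 0.8959]  K=[-0.7623 0.0151; -0.0069 0.9502]  nu=[-0.6263, 0.3211]  x^+=[-2.4847, -1.7406]  P^+=[0.1936 0.0075; 0.0075 0.1500]
step 2: x^-=[-2.7284, -1.7406]  P^-=[0.2987 0.0235; 0.0235 0.4400]  H_jac=[-0.9158 0.0000; 0.0000 0.9856]  S=[0.5005 -0.0272; -0.0272 0.5674]  K=[-0.5457 0.0147; -0.0015 0.7642]  nu=[1.1715, 0.3590]  x^+=[-3.3624, -1.4680]  P^+=[0.1491 0.0054; 0.0054 0.1086]
step 3: x^-=[-3.5680, -1.4680]  P^-=[0.2527 0.0156; 0.0156 0.3986]  H_jac=[-0.9105 0.0000; 0.0000 0.9947]  S=[0.4595 -0.0201; -0.0201 0.5344]  K=[-0.5003 0.0102; 0.0016 0.7420]  nu=[0.8864, -0.8326]  x^+=[-4.0199, -2.0844]  P^+=[0.1374 0.0045; 0.0045 0.1044]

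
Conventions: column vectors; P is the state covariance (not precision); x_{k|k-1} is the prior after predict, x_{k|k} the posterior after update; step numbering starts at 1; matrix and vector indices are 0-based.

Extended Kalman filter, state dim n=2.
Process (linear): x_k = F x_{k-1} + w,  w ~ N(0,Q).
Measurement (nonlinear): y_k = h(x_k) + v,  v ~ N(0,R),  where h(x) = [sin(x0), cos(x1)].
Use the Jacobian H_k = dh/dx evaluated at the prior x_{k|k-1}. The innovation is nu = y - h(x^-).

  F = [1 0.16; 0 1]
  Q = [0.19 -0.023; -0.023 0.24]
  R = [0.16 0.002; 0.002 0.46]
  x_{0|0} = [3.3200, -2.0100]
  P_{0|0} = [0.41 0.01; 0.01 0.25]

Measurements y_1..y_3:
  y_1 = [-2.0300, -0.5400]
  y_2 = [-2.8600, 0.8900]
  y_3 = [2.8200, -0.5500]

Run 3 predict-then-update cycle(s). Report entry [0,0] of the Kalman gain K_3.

step 1: x^-=[2.9984, -2.0100]  P^-=[0.6096 0.0270; 0.0270 0.4900]  H_jac=[-0.9898 0.0000; 0.0000 0.9051]  S=[0.7572 -0.0222; -0.0222 0.8614]  K=[-0.7966 0.0079; -0.0202 0.5143]  nu=[-2.1727, -0.1148]  x^+=[4.7283, -2.0251]  P^+=[0.1288 0.0022; 0.0022 0.2614]
step 2: x^-=[4.4043, -2.0251]  P^-=[0.3262 0.0210; 0.0210 0.5014]  H_jac=[-0.3032 0.0000; 0.0000 0.8986]  S=[0.1900 -0.0037; -0.0037 0.8648]  K=[-0.5202 0.0196; -0.0234 0.5208]  nu=[-1.9071, 1.3288]  x^+=[5.4224, -1.2885]  P^+=[0.2743 0.0089; 0.0089 0.2666]
step 3: x^-=[5.2163, -1.2885]  P^-=[0.4740 0.0285; 0.0285 0.5066]  H_jac=[0.4828 0.0000; 0.0000 0.9604]  S=[0.2705 0.0152; 0.0152 0.9273]  K=[0.8452 0.0157; 0.0214 0.5243]  nu=[3.6957, -0.8286]  x^+=[8.3269, -1.6438]  P^+=[0.2801 0.0093; 0.0093 0.2512]

K[0,0] = 0.8452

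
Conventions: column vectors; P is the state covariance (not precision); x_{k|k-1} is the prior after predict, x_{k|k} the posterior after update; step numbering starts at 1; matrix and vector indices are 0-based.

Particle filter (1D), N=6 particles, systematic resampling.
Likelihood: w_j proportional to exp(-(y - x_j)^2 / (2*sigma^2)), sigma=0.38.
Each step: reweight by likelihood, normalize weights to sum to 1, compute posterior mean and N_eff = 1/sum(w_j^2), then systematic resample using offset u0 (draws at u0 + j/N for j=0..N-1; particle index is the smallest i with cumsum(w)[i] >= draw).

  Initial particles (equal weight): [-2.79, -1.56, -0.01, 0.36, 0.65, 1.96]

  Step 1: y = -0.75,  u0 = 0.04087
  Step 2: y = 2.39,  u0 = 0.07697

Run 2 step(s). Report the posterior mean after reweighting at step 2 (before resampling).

post_mean = -0.0100

step 1: w=[0.0000, 0.3842, 0.5593, 0.0523, 0.0042, 0.0000]  mean=-0.5833  Neff=2.1589  idx=[1, 1, 1, 2, 2, 2]
step 2: w=[0.0000, 0.0000, 0.0000, 0.3333, 0.3333, 0.3333]  mean=-0.0100  Neff=3.0000  idx=[3, 3, 4, 4, 5, 5]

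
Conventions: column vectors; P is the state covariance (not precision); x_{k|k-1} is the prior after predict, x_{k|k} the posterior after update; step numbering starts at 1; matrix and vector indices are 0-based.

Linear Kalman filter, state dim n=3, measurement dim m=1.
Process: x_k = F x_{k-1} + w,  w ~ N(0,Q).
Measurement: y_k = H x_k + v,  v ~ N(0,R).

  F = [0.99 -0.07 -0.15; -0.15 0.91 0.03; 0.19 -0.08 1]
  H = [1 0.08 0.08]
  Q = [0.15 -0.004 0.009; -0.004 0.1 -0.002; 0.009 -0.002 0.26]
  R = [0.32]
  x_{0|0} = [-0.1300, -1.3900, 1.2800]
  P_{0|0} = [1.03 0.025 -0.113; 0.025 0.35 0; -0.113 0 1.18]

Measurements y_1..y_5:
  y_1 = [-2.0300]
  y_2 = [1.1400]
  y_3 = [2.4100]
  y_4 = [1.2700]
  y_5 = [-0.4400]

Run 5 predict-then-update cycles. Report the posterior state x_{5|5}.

x_post = [0.3150, -1.1381, 1.5393]

step 1: x^-=[-0.2234, -1.2070, 1.3665]  P^-=[1.2179 -0.1677 -0.0833; -0.1677 0.4083 -0.0005; -0.0833 -0.0005 1.4357]  S=[1.5095]  K=[0.7935; -0.0895; 0.0209]  nu=[-1.8194]  x^+=[-1.6671, -1.0442, 1.3285]  P^+=[0.2674 -0.0605 -0.1083; -0.0605 0.3962 0.0023; -0.1083 0.0023 1.4351]
step 2: x^-=[-1.7766, -0.6603, 1.0953]  P^-=[0.4869 -0.1365 -0.2524; -0.1365 0.4530 0.0111; -0.2524 0.0111 1.6676]  S=[0.7584]  K=[0.6010; -0.1311; -0.1557]  nu=[2.8818]  x^+=[-0.0446, -1.0380, 0.6465]  P^+=[0.2130 -0.0768 -0.1814; -0.0768 0.4400 -0.0043; -0.1814 -0.0043 1.6492]
step 3: x^-=[-0.0684, -0.9185, 0.7210]  P^-=[0.4624 -0.1499 -0.3629; -0.1499 0.4930 0.0174; -0.3629 0.0174 1.8538]  S=[0.7156]  K=[0.5889; -0.1525; -0.2980]  nu=[2.4942]  x^+=[1.4003, -1.2988, -0.0222]  P^+=[0.2143 -0.0857 -0.2374; -0.0857 0.4763 -0.0151; -0.2374 -0.0151 1.7902]
step 4: x^-=[1.4806, -1.3926, 0.3478]  P^-=[0.4847 -0.1626 -0.4360; -0.1626 0.5256 0.0156; -0.4360 0.0156 1.9758]  S=[0.7251]  K=[0.6024; -0.1645; -0.3815]  nu=[-0.1270]  x^+=[1.4041, -1.3717, 0.3962]  P^+=[0.2216 -0.0907 -0.2693; -0.0907 0.5060 -0.0299; -0.2693 -0.0299 1.8703]
step 5: x^-=[1.4266, -1.4470, 0.7728]  P^-=[0.5037 -0.1702 -0.4759; -0.1702 0.5512 0.0059; -0.4759 0.0059 2.0467]  S=[0.7370]  K=[0.6133; -0.1704; -0.4229]  nu=[-1.8127]  x^+=[0.3150, -1.1381, 1.5393]  P^+=[0.2265 -0.0931 -0.2847; -0.0931 0.5298 -0.0472; -0.2847 -0.0472 1.9149]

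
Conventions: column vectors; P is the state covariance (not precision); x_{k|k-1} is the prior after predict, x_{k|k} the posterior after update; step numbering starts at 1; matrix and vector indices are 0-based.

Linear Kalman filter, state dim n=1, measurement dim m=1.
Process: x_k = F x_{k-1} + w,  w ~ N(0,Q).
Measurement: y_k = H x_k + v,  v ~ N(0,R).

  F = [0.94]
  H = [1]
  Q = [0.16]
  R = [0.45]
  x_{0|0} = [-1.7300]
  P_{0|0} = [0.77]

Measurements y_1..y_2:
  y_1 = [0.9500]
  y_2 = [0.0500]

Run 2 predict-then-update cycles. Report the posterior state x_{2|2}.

step 1: x^-=[-1.6262]  P^-=[0.8404]  S=[1.2904]  K=[0.6513]  nu=[2.5762]  x^+=[0.0516]  P^+=[0.2931]
step 2: x^-=[0.0485]  P^-=[0.4190]  S=[0.8690]  K=[0.4821]  nu=[0.0015]  x^+=[0.0492]  P^+=[0.2170]

x_post = [0.0492]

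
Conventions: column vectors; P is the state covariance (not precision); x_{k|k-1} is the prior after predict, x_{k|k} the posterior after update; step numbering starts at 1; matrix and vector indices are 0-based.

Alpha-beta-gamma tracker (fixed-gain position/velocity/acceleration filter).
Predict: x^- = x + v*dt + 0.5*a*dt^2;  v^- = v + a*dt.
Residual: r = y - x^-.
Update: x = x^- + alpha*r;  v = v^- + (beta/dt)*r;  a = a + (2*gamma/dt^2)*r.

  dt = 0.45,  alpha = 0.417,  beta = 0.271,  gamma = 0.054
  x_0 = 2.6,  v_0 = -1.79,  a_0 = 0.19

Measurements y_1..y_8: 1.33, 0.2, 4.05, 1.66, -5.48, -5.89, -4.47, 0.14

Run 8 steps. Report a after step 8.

step 1: x_pred=1.8137  r=-0.4837  x^+=1.6120  v^+=-1.9958  a^+=-0.0680
step 2: x_pred=0.7070  r=-0.5070  x^+=0.4956  v^+=-2.3318  a^+=-0.3384
step 3: x_pred=-0.5880  r=4.6380  x^+=1.3461  v^+=0.3091  a^+=2.1352
step 4: x_pred=1.7013  r=-0.0413  x^+=1.6841  v^+=1.2450  a^+=2.1131
step 5: x_pred=2.4583  r=-7.9383  x^+=-0.8520  v^+=-2.5847  a^+=-2.1206
step 6: x_pred=-2.2298  r=-3.6602  x^+=-3.7561  v^+=-5.7432  a^+=-4.0727
step 7: x_pred=-6.7529  r=2.2829  x^+=-5.8009  v^+=-6.2011  a^+=-2.8552
step 8: x_pred=-8.8805  r=9.0205  x^+=-5.1190  v^+=-2.0536  a^+=1.9558

a_post = 1.9558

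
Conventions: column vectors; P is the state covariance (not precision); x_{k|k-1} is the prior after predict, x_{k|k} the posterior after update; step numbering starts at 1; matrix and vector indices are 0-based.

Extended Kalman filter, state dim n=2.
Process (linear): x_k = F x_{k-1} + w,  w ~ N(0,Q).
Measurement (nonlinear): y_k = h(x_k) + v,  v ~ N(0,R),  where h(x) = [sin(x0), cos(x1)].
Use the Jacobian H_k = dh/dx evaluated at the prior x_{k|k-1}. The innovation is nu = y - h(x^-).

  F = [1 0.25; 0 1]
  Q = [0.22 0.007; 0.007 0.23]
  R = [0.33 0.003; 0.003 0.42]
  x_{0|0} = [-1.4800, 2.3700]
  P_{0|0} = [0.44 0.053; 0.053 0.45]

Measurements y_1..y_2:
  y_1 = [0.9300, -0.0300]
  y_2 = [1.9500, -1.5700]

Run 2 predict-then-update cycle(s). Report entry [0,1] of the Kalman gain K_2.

step 1: x^-=[-0.8875, 2.3700]  P^-=[0.7146 0.1725; 0.1725 0.6800]  H_jac=[0.6314 0.0000; 0.0000 -0.6973]  S=[0.6149 -0.0729; -0.0729 0.7506]  K=[0.7231 -0.0900; 0.1034 -0.6216]  nu=[1.7055, 0.6868]  x^+=[0.2840, 2.1194]  P^+=[0.3775 0.0511; 0.0511 0.3740]
step 2: x^-=[0.8138, 2.1194]  P^-=[0.6465 0.1516; 0.1516 0.6040]  H_jac=[0.6867 0.0000; 0.0000 -0.8533]  S=[0.6349 -0.0858; -0.0858 0.8597]  K=[0.6882 -0.0817; 0.0841 -0.5910]  nu=[1.2231, -1.0485]  x^+=[1.7413, 2.8419]  P^+=[0.3304 0.0378; 0.0378 0.2906]

K[0,1] = -0.0817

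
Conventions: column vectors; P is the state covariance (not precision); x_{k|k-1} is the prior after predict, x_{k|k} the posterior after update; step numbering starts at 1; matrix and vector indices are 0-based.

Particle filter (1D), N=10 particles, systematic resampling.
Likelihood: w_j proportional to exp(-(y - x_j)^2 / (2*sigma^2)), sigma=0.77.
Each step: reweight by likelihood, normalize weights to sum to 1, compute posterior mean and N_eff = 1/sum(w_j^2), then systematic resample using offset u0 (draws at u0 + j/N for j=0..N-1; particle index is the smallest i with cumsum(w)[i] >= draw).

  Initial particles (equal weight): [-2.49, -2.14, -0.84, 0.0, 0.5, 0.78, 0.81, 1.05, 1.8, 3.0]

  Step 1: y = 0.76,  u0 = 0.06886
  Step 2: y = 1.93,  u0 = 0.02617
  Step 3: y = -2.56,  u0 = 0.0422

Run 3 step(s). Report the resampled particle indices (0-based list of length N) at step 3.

resampled_idx = [0, 0, 0, 0, 0, 1, 2, 3, 4, 5]

step 1: w=[0.0000, 0.0002, 0.0230, 0.1224, 0.1881, 0.1991, 0.1988, 0.1855, 0.0800, 0.0029]  mean=0.7381  Neff=5.8520  idx=[3, 4, 4, 5, 5, 6, 6, 7, 7, 8]
step 2: w=[0.0114, 0.0472, 0.0472, 0.0868, 0.0868, 0.0919, 0.0919, 0.1378, 0.1378, 0.2610]  mean=1.0908  Neff=7.0082  idx=[1, 3, 4, 5, 6, 7, 8, 8, 9, 9]
step 3: w=[0.5128, 0.1131, 0.1131, 0.0955, 0.0955, 0.0232, 0.0232, 0.0232, 0.0002, 0.0002]  mean=0.6613  Neff=3.2429  idx=[0, 0, 0, 0, 0, 1, 2, 3, 4, 5]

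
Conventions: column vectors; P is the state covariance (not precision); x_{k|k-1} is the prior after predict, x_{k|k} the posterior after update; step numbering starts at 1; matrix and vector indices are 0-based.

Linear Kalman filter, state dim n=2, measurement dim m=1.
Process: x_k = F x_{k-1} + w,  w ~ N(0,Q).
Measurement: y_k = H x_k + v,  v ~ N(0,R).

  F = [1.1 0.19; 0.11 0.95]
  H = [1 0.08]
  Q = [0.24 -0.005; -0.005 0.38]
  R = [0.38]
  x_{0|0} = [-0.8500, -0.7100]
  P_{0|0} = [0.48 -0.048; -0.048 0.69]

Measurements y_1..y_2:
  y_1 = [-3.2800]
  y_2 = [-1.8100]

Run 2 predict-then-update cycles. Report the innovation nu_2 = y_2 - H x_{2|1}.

innov = [1.2921]

step 1: x^-=[-1.0699, -0.7680]  P^-=[0.8256 0.1265; 0.1265 0.9985]  S=[1.2323]  K=[0.6782; 0.1674]  nu=[-2.1487]  x^+=[-2.5272, -1.1278]  P^+=[0.2588 -0.0135; -0.0135 0.9639]
step 2: x^-=[-2.9942, -1.3494]  P^-=[0.5823 0.1859; 0.1859 1.2503]  S=[1.0001]  K=[0.5972; 0.2859]  nu=[1.2921]  x^+=[-2.2226, -0.9799]  P^+=[0.2257 0.0152; 0.0152 1.1685]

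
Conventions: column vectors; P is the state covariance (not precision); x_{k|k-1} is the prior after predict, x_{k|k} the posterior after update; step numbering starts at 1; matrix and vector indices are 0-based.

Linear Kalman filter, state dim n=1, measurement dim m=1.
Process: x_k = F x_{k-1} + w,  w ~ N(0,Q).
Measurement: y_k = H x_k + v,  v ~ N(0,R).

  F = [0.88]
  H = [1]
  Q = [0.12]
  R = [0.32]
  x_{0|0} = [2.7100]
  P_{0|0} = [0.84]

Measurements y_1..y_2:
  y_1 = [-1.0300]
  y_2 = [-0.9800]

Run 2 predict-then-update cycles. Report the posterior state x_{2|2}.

x_post = [-0.4830]

step 1: x^-=[2.3848]  P^-=[0.7705]  S=[1.0905]  K=[0.7066]  nu=[-3.4148]  x^+=[-0.0279]  P^+=[0.2261]
step 2: x^-=[-0.0246]  P^-=[0.2951]  S=[0.6151]  K=[0.4798]  nu=[-0.9554]  x^+=[-0.4830]  P^+=[0.1535]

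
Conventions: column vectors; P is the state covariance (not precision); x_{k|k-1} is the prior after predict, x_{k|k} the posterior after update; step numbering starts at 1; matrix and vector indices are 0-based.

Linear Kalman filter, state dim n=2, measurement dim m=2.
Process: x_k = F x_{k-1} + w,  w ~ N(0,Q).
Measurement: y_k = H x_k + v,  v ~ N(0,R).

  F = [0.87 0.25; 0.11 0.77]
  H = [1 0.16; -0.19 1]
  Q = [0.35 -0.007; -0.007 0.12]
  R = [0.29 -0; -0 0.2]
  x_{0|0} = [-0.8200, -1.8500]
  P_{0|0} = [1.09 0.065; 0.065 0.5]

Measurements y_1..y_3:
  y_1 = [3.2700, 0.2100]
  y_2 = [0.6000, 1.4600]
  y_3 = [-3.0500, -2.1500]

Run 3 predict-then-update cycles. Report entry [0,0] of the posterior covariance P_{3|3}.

P_post[0,0] = 0.1790

step 1: x^-=[-1.1759, -1.5147]  P^-=[1.2345 0.2389; 0.2389 0.4406]  S=[1.6123 0.0676; 0.0676 0.5944]  K=[0.7929 -0.0828; 0.1648 0.6462]  nu=[4.6883, 1.5013]  x^+=[2.4170, 0.2281]  P^+=[0.2257 0.0263; 0.0263 0.1342]
step 2: x^-=[2.1598, 0.4415]  P^-=[0.5407 0.0588; 0.0588 0.2068]  S=[0.8548 -0.0126; -0.0126 0.4040]  K=[0.6422 -0.0887; 0.1147 0.4878]  nu=[-1.6305, 1.4288]  x^+=[0.9860, 0.9515]  P^+=[0.1835 0.0171; 0.0171 0.1008]
step 3: x^-=[1.0957, 0.8411]  P^-=[0.5026 0.0419; 0.0419 0.1849]  S=[0.8108 -0.0253; -0.0253 0.3871]  K=[0.6252 -0.0976; 0.1026 0.4638]  nu=[-4.2803, -2.7830]  x^+=[-1.3086, -0.8888]  P^+=[0.1790 0.0145; 0.0145 0.0955]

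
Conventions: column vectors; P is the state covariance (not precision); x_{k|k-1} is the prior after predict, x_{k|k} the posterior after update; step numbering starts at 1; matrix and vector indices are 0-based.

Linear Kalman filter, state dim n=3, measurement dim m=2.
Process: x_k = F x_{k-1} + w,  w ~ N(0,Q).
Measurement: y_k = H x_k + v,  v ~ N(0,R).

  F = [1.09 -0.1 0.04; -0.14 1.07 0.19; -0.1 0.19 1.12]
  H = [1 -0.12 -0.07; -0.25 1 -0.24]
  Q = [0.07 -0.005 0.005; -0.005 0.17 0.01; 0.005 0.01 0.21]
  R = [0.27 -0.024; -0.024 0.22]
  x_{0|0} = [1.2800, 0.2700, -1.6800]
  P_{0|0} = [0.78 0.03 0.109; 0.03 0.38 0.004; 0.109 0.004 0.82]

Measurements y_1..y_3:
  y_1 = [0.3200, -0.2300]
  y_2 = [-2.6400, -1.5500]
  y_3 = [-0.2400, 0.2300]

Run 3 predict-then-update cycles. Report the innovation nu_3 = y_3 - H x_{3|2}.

step 1: x^-=[1.3010, -0.2095, -1.9583]  P^-=[1.0048 -0.1010 0.0882; -0.1010 0.6368 0.2544; 0.0882 0.2544 1.2363]  S=[1.3062 -0.4650; -0.4650 0.9297]  K=[0.7675 -0.0177; 0.0981 0.6954; -0.0568 -0.0976]  nu=[-1.1432, -0.1652]  x^+=[0.4265, -0.4366, -1.8772]  P^+=[0.2224 0.0595 0.1092; 0.0595 0.2380 0.3020; 0.1092 0.3020 1.2284]
step 2: x^-=[0.4335, -0.8835, -2.2281]  P^-=[0.3328 0.0443 0.1456; 0.0443 0.5903 0.6686; 0.1456 0.6686 1.8635]  S=[0.6006 -0.1610; -0.1610 0.6129]  K=[0.5335 0.0198; 0.0658 0.7006; -0.0296 0.2940]  nu=[-3.3355, -1.0928]  x^+=[-1.3676, -1.8685, -2.4505]  P^+=[0.1650 0.0752 0.1766; 0.0752 0.3017 0.5433; 0.1766 0.5433 1.8072]
step 3: x^-=[-1.4019, -2.2735, -2.9629]  P^-=[0.2666 0.0885 0.2368; 0.0885 0.7729 1.0878; 0.2368 1.0878 2.6782]  S=[0.5247 -0.1447; -0.1447 0.6258]  K=[0.4708 0.0530; 0.0669 0.7979; 0.0163 0.6202]  nu=[0.6817, 1.4419]  x^+=[-1.0045, -1.0773, -2.0575]  P^+=[0.1557 0.1004 0.2546; 0.1004 0.3875 0.7854; 0.2546 0.7854 2.4403]

innov = [0.6817, 1.4419]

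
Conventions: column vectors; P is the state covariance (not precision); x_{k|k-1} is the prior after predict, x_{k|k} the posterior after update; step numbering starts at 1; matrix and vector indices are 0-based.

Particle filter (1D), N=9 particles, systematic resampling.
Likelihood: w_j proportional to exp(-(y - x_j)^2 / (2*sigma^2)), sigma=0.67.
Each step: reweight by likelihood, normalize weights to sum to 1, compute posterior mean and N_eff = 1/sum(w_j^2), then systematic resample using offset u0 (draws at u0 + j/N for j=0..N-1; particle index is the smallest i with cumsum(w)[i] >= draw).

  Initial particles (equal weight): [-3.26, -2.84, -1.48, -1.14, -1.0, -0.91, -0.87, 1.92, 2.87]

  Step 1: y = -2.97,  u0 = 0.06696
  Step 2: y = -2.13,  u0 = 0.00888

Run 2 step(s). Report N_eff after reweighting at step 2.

N_eff = 7.7870

step 1: w=[0.4486, 0.4835, 0.0416, 0.0118, 0.0065, 0.0044, 0.0036, 0.0000, 0.0000]  mean=-2.9242  Neff=2.2886  idx=[0, 0, 0, 0, 1, 1, 1, 1, 2]
step 2: w=[0.0623, 0.0623, 0.0623, 0.0623, 0.1474, 0.1474, 0.1474, 0.1474, 0.1614]  mean=-2.7252  Neff=7.7870  idx=[0, 1, 3, 4, 5, 6, 6, 7, 8]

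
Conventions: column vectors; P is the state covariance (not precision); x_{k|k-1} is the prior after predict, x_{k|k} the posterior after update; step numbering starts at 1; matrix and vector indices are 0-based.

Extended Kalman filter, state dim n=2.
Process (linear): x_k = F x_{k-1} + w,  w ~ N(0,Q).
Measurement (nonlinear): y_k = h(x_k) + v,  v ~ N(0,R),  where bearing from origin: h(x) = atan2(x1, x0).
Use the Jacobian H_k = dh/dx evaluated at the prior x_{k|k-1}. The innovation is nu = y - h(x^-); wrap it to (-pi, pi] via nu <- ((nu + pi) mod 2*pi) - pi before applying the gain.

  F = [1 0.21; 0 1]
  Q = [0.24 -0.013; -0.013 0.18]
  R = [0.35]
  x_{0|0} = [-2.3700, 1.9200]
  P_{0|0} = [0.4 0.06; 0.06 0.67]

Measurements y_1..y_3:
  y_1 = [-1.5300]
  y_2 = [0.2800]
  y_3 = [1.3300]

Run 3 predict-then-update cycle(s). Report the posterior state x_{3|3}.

x_post = [-1.1269, 2.7649]

step 1: x^-=[-1.9668, 1.9200]  P^-=[0.6947 0.1877; 0.1877 0.8500]  H_jac=[-0.2541 -0.2603]  S=[0.4773]  K=[-0.4723; -0.5635]  nu=[2.3850]  x^+=[-3.0932, 0.5760]  P^+=[0.5883 0.0607; 0.0607 0.6984]
step 2: x^-=[-2.9722, 0.5760]  P^-=[0.8846 0.1943; 0.1943 0.8784]  H_jac=[-0.0628 -0.3243]  S=[0.4538]  K=[-0.2614; -0.6546]  nu=[-2.6702]  x^+=[-2.2744, 2.3239]  P^+=[0.8536 0.1167; 0.1167 0.6840]
step 3: x^-=[-1.7863, 2.3239]  P^-=[1.1727 0.2473; 0.2473 0.8640]  H_jac=[-0.2705 -0.2079]  S=[0.5010]  K=[-0.7358; -0.4921]  nu=[-0.8961]  x^+=[-1.1269, 2.7649]  P^+=[0.9015 0.0659; 0.0659 0.7426]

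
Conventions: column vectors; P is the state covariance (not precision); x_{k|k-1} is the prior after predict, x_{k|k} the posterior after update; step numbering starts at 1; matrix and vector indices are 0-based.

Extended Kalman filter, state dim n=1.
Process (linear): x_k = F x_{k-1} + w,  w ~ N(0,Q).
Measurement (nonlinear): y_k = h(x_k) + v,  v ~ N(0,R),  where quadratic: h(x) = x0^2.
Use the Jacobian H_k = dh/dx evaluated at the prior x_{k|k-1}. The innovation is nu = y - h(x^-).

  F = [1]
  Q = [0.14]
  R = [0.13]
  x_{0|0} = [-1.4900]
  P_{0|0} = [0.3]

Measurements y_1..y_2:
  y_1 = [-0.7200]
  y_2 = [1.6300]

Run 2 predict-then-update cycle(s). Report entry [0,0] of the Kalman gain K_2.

K[0,0] = -0.5382

step 1: x^-=[-1.4900]  P^-=[0.4400]  H_jac=[-2.9800]  S=[4.0374]  K=[-0.3248]  nu=[-2.9401]  x^+=[-0.5352]  P^+=[0.0142]
step 2: x^-=[-0.5352]  P^-=[0.1542]  H_jac=[-1.0703]  S=[0.3066]  K=[-0.5382]  nu=[1.3436]  x^+=[-1.2582]  P^+=[0.0654]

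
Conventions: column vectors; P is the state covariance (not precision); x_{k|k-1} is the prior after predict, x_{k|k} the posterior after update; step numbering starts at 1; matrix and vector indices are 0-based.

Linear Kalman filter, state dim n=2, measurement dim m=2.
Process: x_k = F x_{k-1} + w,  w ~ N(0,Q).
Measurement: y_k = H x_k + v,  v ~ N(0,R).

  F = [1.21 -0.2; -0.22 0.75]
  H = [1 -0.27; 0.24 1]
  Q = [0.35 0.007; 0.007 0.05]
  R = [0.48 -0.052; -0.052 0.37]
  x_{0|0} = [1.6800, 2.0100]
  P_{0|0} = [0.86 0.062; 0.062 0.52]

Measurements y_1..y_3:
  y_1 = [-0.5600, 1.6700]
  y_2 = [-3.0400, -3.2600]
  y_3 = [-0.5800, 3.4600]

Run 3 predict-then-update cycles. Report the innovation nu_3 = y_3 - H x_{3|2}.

innov = [2.5493, 3.4318]

step 1: x^-=[1.6308, 1.1379]  P^-=[1.5999 -0.2409; -0.2409 0.3637]  S=[2.2365 0.0085; 0.0085 0.7102]  K=[0.7437 0.1926; -0.1533 0.4325]  nu=[-1.8836, 0.1407]  x^+=[0.2571, 1.4874]  P^+=[0.3341 -0.0476; -0.0476 0.1794]
step 2: x^-=[0.0136, 1.0590]  P^-=[0.8694 -0.1542; -0.1542 0.1828]  S=[1.4460 -0.0369; -0.0369 0.5289]  K=[0.6338 0.1472; -0.1340 0.2663]  nu=[-2.7676, -4.3223]  x^+=[-2.3769, 0.2785]  P^+=[0.2840 -0.0466; -0.0466 0.1167]
step 3: x^-=[-2.9318, 0.7318]  P^-=[0.7930 -0.1305; -0.1305 0.1448]  S=[1.3540 -0.0228; -0.0228 0.4978]  K=[0.6142 0.1483; -0.1215 0.2224]  nu=[2.5493, 3.4318]  x^+=[-0.8569, 1.1852]  P^+=[0.2754 -0.0432; -0.0432 0.0990]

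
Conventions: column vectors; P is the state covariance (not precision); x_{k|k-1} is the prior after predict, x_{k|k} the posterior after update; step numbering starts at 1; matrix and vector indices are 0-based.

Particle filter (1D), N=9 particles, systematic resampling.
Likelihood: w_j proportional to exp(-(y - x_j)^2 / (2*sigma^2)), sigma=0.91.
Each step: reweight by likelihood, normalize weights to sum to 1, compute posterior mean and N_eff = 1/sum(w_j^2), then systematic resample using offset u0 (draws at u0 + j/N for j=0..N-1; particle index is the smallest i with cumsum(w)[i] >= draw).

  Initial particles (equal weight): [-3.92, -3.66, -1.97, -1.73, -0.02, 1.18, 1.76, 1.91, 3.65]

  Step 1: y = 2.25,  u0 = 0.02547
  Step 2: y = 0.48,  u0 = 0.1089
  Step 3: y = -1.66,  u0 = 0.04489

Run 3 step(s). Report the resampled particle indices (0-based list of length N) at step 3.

resampled_idx = [0, 0, 0, 1, 1, 2, 2, 2, 5]

step 1: w=[0.0000, 0.0000, 0.0000, 0.0000, 0.0168, 0.1891, 0.3265, 0.3520, 0.1156]  mean=1.8915  Neff=3.5728  idx=[5, 5, 6, 6, 6, 7, 7, 7, 8]
step 2: w=[0.2139, 0.2139, 0.1069, 0.1069, 0.1069, 0.0836, 0.0836, 0.0836, 0.0007]  mean=1.5508  Neff=6.8147  idx=[0, 1, 1, 2, 3, 4, 5, 6, 7]
step 3: w=[0.2847, 0.2847, 0.2847, 0.0318, 0.0318, 0.0318, 0.0169, 0.0169, 0.0169]  mean=1.2723  Neff=4.0487  idx=[0, 0, 0, 1, 1, 2, 2, 2, 5]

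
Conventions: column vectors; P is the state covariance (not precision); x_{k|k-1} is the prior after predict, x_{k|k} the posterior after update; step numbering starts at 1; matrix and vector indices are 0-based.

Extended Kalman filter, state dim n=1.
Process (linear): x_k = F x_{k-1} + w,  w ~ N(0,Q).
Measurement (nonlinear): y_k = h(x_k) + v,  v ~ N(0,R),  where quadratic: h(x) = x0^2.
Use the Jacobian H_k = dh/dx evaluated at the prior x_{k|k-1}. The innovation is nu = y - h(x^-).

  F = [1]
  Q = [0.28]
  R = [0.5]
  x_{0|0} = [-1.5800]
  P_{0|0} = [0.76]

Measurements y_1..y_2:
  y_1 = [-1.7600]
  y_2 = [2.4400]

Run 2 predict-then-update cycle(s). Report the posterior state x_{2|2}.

x_post = [-1.0358]

step 1: x^-=[-1.5800]  P^-=[1.0400]  H_jac=[-3.1600]  S=[10.8850]  K=[-0.3019]  nu=[-4.2564]  x^+=[-0.2949]  P^+=[0.0478]
step 2: x^-=[-0.2949]  P^-=[0.3278]  H_jac=[-0.5898]  S=[0.6140]  K=[-0.3148]  nu=[2.3530]  x^+=[-1.0358]  P^+=[0.2669]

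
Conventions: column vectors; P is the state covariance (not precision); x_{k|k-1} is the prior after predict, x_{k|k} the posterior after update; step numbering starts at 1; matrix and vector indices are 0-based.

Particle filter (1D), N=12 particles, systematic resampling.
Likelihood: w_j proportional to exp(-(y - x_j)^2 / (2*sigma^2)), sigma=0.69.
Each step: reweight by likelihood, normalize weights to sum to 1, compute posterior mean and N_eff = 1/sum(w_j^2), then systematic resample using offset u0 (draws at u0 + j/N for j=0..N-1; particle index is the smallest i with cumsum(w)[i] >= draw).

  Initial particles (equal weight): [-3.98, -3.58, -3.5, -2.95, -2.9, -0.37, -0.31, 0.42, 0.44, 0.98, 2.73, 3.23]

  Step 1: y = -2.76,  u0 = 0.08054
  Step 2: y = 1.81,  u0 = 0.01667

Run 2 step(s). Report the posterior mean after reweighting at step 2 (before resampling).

step 1: w=[0.0652, 0.1536, 0.1751, 0.2997, 0.3049, 0.0008, 0.0006, 0.0000, 0.0000, 0.0000, 0.0000, 0.0000]  mean=-3.1915  Neff=4.1434  idx=[1, 1, 2, 2, 3, 3, 3, 3, 4, 4, 4, 4]
step 2: w=[0.0001, 0.0001, 0.0003, 0.0003, 0.0945, 0.0945, 0.0945, 0.0945, 0.1553, 0.1553, 0.1553, 0.1553]  mean=-2.9194  Neff=7.5637  idx=[4, 5, 5, 6, 7, 8, 8, 9, 9, 10, 11, 11]

post_mean = -2.9194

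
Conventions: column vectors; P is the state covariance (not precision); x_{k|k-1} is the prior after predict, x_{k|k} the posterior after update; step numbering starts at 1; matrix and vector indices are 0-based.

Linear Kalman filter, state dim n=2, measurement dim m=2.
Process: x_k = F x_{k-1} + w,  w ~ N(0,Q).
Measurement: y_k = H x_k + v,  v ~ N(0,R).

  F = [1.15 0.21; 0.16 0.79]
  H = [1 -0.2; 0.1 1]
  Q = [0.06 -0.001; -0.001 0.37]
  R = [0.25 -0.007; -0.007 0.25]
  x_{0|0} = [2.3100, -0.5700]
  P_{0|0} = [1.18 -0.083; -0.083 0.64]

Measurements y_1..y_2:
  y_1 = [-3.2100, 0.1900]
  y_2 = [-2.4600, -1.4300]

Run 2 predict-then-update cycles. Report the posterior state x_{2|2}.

step 1: x^-=[2.5368, -0.0807]  P^-=[1.6087 0.2441; 0.2441 0.7786]  S=[1.7922 0.2374; 0.2374 1.0936]  K=[0.8456 0.1868; -0.0494 0.7451]  nu=[-5.7629, 0.0170]  x^+=[-2.3333, 0.2165]  P^+=[0.2140 0.0194; 0.0194 0.1847]
step 2: x^-=[-2.6379, -0.2023]  P^-=[0.3605 0.0873; 0.0873 0.4956]  S=[0.5954 0.0154; 0.0154 0.7667]  K=[0.5723 0.1493; -0.0370 0.6586]  nu=[0.1374, -0.9639]  x^+=[-2.7032, -0.8422]  P^+=[0.1458 0.0187; 0.0187 0.1630]

x_post = [-2.7032, -0.8422]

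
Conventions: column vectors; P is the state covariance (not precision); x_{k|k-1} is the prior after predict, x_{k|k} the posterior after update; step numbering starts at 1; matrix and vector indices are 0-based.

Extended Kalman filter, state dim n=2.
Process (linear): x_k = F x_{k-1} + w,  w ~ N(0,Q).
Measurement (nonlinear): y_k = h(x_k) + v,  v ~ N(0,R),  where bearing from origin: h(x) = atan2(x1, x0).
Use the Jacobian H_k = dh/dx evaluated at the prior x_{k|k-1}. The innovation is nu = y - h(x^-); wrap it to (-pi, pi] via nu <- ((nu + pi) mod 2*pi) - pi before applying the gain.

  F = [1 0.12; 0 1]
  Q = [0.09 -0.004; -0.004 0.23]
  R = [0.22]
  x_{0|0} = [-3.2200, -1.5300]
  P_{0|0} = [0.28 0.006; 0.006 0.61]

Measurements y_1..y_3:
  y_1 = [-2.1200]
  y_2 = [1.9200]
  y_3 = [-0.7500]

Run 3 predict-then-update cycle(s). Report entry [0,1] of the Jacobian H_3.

step 1: x^-=[-3.4036, -1.5300]  P^-=[0.3802 0.0752; 0.0752 0.8400]  H_jac=[0.1099 -0.2444]  S=[0.2707]  K=[0.0864; -0.7278]  nu=[0.5991]  x^+=[-3.3518, -1.9661]  P^+=[0.3782 0.0922; 0.0922 0.6966]
step 2: x^-=[-3.5878, -1.9661]  P^-=[0.5004 0.1718; 0.1718 0.9266]  H_jac=[0.1175 -0.2144]  S=[0.2608]  K=[0.0841; -0.6841]  nu=[-1.7229]  x^+=[-3.7327, -0.7874]  P^+=[0.4985 0.1868; 0.1868 0.8045]
step 3: x^-=[-3.8272, -0.7874]  P^-=[0.6449 0.2794; 0.2794 1.0345]  H_jac=[0.0516 -0.2507]  S=[0.2795]  K=[-0.1316; -0.8763]  nu=[2.1887]  x^+=[-4.1151, -2.7053]  P^+=[0.6401 0.2472; 0.2472 0.8199]

H_jac[0,1] = -0.2507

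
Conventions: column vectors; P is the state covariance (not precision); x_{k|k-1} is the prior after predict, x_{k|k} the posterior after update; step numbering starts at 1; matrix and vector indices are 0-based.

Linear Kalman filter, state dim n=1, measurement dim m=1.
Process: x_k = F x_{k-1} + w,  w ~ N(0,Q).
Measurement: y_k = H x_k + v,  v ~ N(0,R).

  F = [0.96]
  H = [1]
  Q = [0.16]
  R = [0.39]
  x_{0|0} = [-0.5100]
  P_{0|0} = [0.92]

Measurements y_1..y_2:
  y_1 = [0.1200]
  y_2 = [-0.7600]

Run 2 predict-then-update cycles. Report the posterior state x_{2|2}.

x_post = [-0.4169]

step 1: x^-=[-0.4896]  P^-=[1.0079]  S=[1.3979]  K=[0.7210]  nu=[0.6096]  x^+=[-0.0501]  P^+=[0.2812]
step 2: x^-=[-0.0481]  P^-=[0.4191]  S=[0.8091]  K=[0.5180]  nu=[-0.7119]  x^+=[-0.4169]  P^+=[0.2020]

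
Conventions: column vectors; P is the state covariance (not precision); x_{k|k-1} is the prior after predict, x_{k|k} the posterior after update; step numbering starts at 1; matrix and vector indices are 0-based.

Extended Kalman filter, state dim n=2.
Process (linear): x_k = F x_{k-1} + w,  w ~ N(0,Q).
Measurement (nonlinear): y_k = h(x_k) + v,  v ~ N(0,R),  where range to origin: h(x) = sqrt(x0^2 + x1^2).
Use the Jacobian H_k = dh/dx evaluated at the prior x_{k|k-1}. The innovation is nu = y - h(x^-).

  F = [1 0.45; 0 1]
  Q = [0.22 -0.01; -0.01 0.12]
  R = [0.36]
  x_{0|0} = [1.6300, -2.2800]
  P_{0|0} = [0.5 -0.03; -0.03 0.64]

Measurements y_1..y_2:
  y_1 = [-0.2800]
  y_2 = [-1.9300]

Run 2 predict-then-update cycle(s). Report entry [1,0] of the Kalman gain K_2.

K[1,0] = -0.1051

step 1: x^-=[0.6040, -2.2800]  P^-=[0.8226 0.2480; 0.2480 0.7600]  H_jac=[0.2561 -0.9667]  S=[1.0013]  K=[-0.0290; -0.6703]  nu=[-2.6386]  x^+=[0.6806, -0.5114]  P^+=[0.8218 0.2285; 0.2285 0.3102]
step 2: x^-=[0.4505, -0.5114]  P^-=[1.3102 0.3581; 0.3581 0.4302]  H_jac=[0.6610 -0.7504]  S=[0.8195]  K=[0.7290; -0.1051]  nu=[-2.6115]  x^+=[-1.4532, -0.2370]  P^+=[0.8748 0.4208; 0.4208 0.4211]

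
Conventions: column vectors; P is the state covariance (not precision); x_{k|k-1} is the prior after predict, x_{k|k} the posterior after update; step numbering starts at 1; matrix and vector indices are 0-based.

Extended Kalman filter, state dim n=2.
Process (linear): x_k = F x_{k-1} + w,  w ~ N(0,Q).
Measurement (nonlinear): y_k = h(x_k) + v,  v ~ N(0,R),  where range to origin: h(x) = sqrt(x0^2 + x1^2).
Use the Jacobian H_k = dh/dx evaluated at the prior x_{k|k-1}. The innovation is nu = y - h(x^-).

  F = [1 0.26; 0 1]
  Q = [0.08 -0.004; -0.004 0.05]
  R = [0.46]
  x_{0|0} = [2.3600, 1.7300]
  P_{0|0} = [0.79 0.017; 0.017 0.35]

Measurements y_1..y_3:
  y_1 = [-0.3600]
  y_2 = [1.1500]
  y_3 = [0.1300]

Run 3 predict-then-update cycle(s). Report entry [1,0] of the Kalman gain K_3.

K[1,0] = 0.2546

step 1: x^-=[2.8098, 1.7300]  P^-=[0.9025 0.1040; 0.1040 0.4000]  H_jac=[0.8515 0.5243]  S=[1.3172]  K=[0.6248; 0.2264]  nu=[-3.6597]  x^+=[0.5231, 0.9013]  P^+=[0.3882 -0.0824; -0.0824 0.3325]
step 2: x^-=[0.7575, 0.9013]  P^-=[0.4479 0.0001; 0.0001 0.3825]  H_jac=[0.6434 0.7655]  S=[0.8696]  K=[0.3314; 0.3367]  nu=[-0.0273]  x^+=[0.7484, 0.8921]  P^+=[0.3524 -0.0970; -0.0970 0.2839]
step 3: x^-=[0.9804, 0.8921]  P^-=[0.4011 -0.0272; -0.0272 0.3339]  H_jac=[0.7396 0.6730]  S=[0.8036]  K=[0.3464; 0.2546]  nu=[-1.1955]  x^+=[0.5662, 0.5877]  P^+=[0.3047 -0.0981; -0.0981 0.2818]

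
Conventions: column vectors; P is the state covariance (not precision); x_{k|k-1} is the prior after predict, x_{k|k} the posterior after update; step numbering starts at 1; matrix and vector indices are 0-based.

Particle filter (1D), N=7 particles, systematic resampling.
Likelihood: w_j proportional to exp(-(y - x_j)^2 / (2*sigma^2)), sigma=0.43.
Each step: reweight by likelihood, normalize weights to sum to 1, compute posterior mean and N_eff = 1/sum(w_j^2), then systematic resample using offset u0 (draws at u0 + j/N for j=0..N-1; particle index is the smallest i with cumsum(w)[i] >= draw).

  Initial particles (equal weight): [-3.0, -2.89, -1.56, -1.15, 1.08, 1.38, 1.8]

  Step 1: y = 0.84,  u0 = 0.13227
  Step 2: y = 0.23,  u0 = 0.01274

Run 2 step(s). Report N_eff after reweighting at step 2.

step 1: w=[0.0000, 0.0000, 0.0000, 0.0000, 0.6143, 0.3263, 0.0594]  mean=1.2206  Neff=2.0518  idx=[4, 4, 4, 4, 5, 5, 6]
step 2: w=[0.2271, 0.2271, 0.2271, 0.2271, 0.0448, 0.0448, 0.0020]  mean=1.1084  Neff=4.7556  idx=[0, 0, 1, 1, 2, 3, 3]

N_eff = 4.7556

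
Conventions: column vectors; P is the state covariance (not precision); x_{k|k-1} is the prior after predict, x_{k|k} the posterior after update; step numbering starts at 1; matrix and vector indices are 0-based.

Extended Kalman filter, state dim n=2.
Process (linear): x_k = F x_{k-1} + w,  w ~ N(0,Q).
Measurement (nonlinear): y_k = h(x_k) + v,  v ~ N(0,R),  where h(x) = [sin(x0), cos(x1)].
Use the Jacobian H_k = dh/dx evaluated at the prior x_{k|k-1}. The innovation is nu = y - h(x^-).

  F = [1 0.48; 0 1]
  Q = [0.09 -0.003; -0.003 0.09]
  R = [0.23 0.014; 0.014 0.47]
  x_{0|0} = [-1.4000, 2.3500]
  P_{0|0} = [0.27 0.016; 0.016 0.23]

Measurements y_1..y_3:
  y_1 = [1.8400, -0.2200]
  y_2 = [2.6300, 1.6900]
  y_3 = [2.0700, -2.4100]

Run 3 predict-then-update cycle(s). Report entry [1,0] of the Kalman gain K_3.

step 1: x^-=[-0.2720, 2.3500]  P^-=[0.4284 0.1234; 0.1234 0.3200]  H_jac=[0.9632 0.0000; 0.0000 -0.7115]  S=[0.6274 -0.0706; -0.0706 0.6320]  K=[0.6501 -0.0663; 0.1508 -0.3434]  nu=[2.1087, 0.4827]  x^+=[1.0669, 2.5023]  P^+=[0.1543 0.0310; 0.0310 0.2239]
step 2: x^-=[2.2680, 2.5023]  P^-=[0.3256 0.1355; 0.1355 0.3139]  H_jac=[-0.6421 0.0000; 0.0000 -0.5967]  S=[0.3643 0.0659; 0.0659 0.5817]  K=[-0.5604 -0.0755; -0.1844 -0.3011]  nu=[1.8634, 2.4925]  x^+=[1.0357, 1.4084]  P^+=[0.2024 0.0726; 0.0726 0.2415]
step 3: x^-=[1.7117, 1.4084]  P^-=[0.4177 0.1855; 0.1855 0.3315]  H_jac=[-0.1405 0.0000; 0.0000 -0.9868]  S=[0.2382 0.0397; 0.0397 0.7928]  K=[-0.2095 -0.2204; -0.0409 -0.4105]  nu=[1.0799, -2.5717]  x^+=[2.0523, 2.4200]  P^+=[0.3651 0.1079; 0.1079 0.1961]

K[1,0] = -0.0409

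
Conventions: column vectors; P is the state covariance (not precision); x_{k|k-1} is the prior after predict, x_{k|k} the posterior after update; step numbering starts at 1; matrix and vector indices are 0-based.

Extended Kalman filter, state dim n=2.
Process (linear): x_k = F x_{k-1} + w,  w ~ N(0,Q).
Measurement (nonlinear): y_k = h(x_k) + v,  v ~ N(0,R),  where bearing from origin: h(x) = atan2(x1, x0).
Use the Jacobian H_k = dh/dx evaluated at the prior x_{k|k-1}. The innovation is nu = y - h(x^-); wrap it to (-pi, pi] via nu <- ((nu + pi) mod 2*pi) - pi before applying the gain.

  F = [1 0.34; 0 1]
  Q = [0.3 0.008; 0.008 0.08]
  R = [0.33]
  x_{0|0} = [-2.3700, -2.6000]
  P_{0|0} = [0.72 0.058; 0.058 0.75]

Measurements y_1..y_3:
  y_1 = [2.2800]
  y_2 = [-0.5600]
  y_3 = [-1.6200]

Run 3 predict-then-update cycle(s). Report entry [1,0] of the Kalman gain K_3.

K[1,0] = -0.1833

step 1: x^-=[-3.2540, -2.6000]  P^-=[1.1461 0.3210; 0.3210 0.8300]  H_jac=[0.1499 -0.1876]  S=[0.3669]  K=[0.3041; -0.2932]  nu=[-1.5357]  x^+=[-3.7210, -2.1497]  P^+=[1.1122 0.3537; 0.3537 0.7985]
step 2: x^-=[-4.4519, -2.1497]  P^-=[1.7450 0.6332; 0.6332 0.8785]  H_jac=[0.0880 -0.1822]  S=[0.3524]  K=[0.1083; -0.2961]  nu=[2.1317]  x^+=[-4.2210, -2.7809]  P^+=[1.7409 0.6445; 0.6445 0.8476]
step 3: x^-=[-5.1665, -2.7809]  P^-=[2.5771 0.9407; 0.9407 0.9276]  H_jac=[0.0808 -0.1501]  S=[0.3449]  K=[0.1943; -0.1833]  nu=[1.0278]  x^+=[-4.9669, -2.9693]  P^+=[2.5641 0.9529; 0.9529 0.9160]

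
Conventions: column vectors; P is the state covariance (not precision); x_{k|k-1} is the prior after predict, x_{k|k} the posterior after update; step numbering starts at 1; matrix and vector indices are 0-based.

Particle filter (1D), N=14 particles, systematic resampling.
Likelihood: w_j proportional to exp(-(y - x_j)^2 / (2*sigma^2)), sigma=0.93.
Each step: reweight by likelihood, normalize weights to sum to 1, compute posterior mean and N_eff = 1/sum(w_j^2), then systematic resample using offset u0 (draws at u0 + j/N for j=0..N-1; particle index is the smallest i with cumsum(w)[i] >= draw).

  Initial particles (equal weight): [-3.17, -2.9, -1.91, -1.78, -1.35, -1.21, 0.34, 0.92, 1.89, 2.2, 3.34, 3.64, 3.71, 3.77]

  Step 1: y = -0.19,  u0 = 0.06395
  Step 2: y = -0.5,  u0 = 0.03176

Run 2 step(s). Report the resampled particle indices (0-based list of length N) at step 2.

step 1: w=[0.0020, 0.0049, 0.0623, 0.0799, 0.1584, 0.1889, 0.2930, 0.1691, 0.0283, 0.0127, 0.0003, 0.0001, 0.0001, 0.0000]  mean=-0.3865  Neff=5.3622  idx=[2, 3, 4, 4, 5, 5, 5, 6, 6, 6, 6, 7, 7, 9]
step 2: w=[0.0419, 0.0513, 0.0871, 0.0871, 0.0988, 0.0988, 0.0988, 0.0879, 0.0879, 0.0879, 0.0879, 0.0412, 0.0412, 0.0020]  mean=-0.5654  Neff=12.0208  idx=[0, 2, 2, 3, 4, 5, 5, 6, 7, 8, 9, 9, 10, 12]

resampled_idx = [0, 2, 2, 3, 4, 5, 5, 6, 7, 8, 9, 9, 10, 12]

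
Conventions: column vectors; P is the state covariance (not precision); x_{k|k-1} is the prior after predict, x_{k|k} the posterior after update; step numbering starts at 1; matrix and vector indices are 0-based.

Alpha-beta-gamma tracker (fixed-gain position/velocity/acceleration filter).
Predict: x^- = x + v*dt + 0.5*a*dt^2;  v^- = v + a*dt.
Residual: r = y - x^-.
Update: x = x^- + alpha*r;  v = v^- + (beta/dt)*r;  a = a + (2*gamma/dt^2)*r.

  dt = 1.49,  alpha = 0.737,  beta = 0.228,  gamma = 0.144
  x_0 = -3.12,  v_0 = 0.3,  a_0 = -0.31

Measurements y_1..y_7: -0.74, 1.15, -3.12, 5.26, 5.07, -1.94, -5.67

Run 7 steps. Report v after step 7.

step 1: x_pred=-3.0171  r=2.2771  x^+=-1.3389  v^+=0.1865  a^+=-0.0146
step 2: x_pred=-1.0771  r=2.2271  x^+=0.5643  v^+=0.5056  a^+=0.2743
step 3: x_pred=1.6221  r=-4.7421  x^+=-1.8728  v^+=0.1887  a^+=-0.3409
step 4: x_pred=-1.9701  r=7.2301  x^+=3.3585  v^+=0.7871  a^+=0.5971
step 5: x_pred=5.1941  r=-0.1241  x^+=5.1026  v^+=1.6578  a^+=0.5810
step 6: x_pred=8.2176  r=-10.1576  x^+=0.7315  v^+=0.9691  a^+=-0.7367
step 7: x_pred=1.3576  r=-7.0276  x^+=-3.8217  v^+=-1.2040  a^+=-1.6484

v_post = -1.2040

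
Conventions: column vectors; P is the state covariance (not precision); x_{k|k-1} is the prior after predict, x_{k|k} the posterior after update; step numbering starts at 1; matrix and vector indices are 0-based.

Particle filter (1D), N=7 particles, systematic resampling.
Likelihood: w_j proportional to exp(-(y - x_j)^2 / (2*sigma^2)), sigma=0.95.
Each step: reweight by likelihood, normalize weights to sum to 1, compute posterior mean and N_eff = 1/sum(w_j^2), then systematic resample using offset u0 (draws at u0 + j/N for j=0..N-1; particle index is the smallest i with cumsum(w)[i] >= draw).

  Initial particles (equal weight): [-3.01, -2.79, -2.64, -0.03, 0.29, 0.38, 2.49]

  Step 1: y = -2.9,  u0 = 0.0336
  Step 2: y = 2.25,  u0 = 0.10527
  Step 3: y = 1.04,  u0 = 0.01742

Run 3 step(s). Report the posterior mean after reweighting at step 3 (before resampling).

post_mean = -2.6672

step 1: w=[0.3349, 0.3349, 0.3247, 0.0035, 0.0012, 0.0009, 0.0000]  mean=-2.7988  Neff=3.0330  idx=[0, 0, 0, 1, 1, 2, 2]
step 2: w=[0.0384, 0.0384, 0.0384, 0.1348, 0.1348, 0.3076, 0.3076]  mean=-2.7231  Neff=4.3477  idx=[2, 3, 5, 5, 5, 6, 6]
step 3: w=[0.0357, 0.0933, 0.1742, 0.1742, 0.1742, 0.1742, 0.1742]  mean=-2.6672  Neff=6.1843  idx=[0, 2, 2, 3, 4, 5, 6]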